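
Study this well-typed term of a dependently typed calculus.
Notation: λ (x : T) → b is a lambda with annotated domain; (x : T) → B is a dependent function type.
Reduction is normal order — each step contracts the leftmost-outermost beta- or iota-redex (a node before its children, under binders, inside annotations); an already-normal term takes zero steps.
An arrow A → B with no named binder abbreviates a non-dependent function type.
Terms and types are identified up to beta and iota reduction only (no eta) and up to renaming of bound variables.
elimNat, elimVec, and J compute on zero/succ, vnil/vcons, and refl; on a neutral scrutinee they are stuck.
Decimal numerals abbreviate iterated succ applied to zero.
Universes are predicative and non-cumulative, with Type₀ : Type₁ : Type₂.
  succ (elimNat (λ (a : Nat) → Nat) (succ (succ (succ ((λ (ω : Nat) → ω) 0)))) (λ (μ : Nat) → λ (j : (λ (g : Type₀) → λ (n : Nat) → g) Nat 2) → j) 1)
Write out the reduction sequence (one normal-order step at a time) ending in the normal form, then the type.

reduction (normal order):
  succ (elimNat (λ (a : Nat) → Nat) (succ (succ (succ ((λ (ω : Nat) → ω) 0)))) (λ (μ : Nat) → λ (j : (λ (g : Type₀) → λ (n : Nat) → g) Nat 2) → j) 1)
  ~> succ ((λ (a : Nat) → λ (ω : (λ (μ : Type₀) → λ (j : Nat) → μ) Nat 2) → ω) 0 (elimNat (λ (g : Nat) → Nat) (succ (succ (succ ((λ (n : Nat) → n) 0)))) (λ (b : Nat) → λ (β : (λ (θ : Type₀) → λ (f : Nat) → θ) Nat 2) → β) 0))
  ~> succ ((λ (a : (λ (ω : Type₀) → λ (μ : Nat) → ω) Nat 2) → a) (elimNat (λ (j : Nat) → Nat) (succ (succ (succ ((λ (g : Nat) → g) 0)))) (λ (n : Nat) → λ (b : (λ (β : Type₀) → λ (θ : Nat) → β) Nat 2) → b) 0))
  ~> succ (elimNat (λ (a : Nat) → Nat) (succ (succ (succ ((λ (ω : Nat) → ω) 0)))) (λ (μ : Nat) → λ (j : (λ (g : Type₀) → λ (n : Nat) → g) Nat 2) → j) 0)
  ~> succ (succ (succ (succ ((λ (a : Nat) → a) 0))))
  ~> 4
inferred type:
  Nat


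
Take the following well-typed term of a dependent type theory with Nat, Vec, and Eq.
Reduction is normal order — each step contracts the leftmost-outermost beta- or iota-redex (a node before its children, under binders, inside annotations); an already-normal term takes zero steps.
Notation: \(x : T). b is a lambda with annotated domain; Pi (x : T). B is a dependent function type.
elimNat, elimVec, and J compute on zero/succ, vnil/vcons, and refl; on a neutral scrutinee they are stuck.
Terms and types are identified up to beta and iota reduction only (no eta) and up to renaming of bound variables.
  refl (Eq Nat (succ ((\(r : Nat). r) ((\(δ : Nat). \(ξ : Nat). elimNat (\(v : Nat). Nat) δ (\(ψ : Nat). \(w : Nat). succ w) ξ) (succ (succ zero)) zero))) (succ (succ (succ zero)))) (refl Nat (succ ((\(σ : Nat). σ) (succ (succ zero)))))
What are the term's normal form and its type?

reduced normal form:
  refl (Eq Nat (succ (succ (succ zero))) (succ (succ (succ zero)))) (refl Nat (succ (succ (succ zero))))
the term's type:
  Eq (Eq Nat (succ (succ (succ zero))) (succ (succ (succ zero)))) (refl Nat (succ (succ (succ zero)))) (refl Nat (succ (succ (succ zero))))
observation: reduction starts at a beta-redex, and 5 normal-order steps reach the normal form.


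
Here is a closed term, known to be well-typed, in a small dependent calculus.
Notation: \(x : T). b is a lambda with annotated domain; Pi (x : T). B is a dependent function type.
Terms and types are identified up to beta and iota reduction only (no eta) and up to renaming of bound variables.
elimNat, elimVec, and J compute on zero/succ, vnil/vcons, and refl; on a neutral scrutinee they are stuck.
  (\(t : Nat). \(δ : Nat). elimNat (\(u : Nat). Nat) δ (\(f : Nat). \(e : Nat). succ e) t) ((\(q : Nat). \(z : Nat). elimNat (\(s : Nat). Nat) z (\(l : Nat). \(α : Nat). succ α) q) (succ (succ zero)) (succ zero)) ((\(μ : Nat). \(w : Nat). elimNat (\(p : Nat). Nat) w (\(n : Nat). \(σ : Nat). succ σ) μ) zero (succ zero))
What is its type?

the term's type:
  Nat


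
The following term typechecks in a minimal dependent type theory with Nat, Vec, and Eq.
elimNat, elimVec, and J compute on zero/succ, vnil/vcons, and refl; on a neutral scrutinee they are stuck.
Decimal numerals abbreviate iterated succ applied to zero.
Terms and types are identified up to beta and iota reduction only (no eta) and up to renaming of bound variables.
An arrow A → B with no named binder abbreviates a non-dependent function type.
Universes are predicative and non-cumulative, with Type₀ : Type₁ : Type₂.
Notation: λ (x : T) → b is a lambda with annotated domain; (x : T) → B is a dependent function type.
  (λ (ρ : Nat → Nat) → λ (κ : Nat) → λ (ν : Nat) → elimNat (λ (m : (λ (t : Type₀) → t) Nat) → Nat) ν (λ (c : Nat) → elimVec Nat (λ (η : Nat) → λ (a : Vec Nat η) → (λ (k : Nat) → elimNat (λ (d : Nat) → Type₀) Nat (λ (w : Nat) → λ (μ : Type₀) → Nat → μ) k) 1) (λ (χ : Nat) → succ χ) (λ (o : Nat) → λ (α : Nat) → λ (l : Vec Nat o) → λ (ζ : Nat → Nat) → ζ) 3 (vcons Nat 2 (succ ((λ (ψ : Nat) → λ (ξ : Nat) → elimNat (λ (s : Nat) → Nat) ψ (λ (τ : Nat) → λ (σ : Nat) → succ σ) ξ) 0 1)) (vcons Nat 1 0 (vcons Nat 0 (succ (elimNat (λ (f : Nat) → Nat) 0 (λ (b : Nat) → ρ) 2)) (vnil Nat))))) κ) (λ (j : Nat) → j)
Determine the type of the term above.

inferred type:
  Nat → Nat → Nat


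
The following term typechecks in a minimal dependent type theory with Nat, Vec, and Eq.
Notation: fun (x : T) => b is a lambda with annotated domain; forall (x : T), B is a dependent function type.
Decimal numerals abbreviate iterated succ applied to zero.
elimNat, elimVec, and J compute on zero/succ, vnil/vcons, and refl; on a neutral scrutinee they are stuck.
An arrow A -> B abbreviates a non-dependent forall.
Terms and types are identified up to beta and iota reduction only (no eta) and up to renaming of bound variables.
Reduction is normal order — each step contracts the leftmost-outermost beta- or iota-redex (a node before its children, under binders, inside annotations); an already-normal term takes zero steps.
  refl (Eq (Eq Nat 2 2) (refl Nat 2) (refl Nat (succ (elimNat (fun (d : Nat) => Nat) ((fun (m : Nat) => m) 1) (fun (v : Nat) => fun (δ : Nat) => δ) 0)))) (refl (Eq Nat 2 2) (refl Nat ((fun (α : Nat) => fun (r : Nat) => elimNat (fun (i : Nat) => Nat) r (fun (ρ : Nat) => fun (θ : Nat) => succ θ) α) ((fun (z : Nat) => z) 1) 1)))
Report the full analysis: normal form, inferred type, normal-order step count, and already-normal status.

normal form:
  refl (Eq (Eq Nat 2 2) (refl Nat 2) (refl Nat 2)) (refl (Eq Nat 2 2) (refl Nat 2))
type:
  Eq (Eq (Eq Nat 2 2) (refl Nat 2) (refl Nat 2)) (refl (Eq Nat 2 2) (refl Nat 2)) (refl (Eq Nat 2 2) (refl Nat 2))
reduction steps (normal order): 9
already normal: no
first contracted redex: an elimNat iota-redex


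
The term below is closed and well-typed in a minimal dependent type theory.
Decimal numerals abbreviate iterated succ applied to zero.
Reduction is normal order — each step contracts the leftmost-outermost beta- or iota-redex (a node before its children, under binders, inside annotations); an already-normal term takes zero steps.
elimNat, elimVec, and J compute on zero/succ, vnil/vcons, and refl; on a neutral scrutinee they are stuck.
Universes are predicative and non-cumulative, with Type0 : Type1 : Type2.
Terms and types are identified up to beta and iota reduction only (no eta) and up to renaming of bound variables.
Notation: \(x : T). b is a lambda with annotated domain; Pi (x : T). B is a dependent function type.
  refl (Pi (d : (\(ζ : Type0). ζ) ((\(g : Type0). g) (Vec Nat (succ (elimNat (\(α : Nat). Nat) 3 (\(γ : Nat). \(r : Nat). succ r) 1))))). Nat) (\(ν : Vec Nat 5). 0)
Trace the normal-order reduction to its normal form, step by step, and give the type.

reduction (normal order):
  refl (Pi (d : (\(ζ : Type0). ζ) ((\(g : Type0). g) (Vec Nat (succ (elimNat (\(α : Nat). Nat) 3 (\(γ : Nat). \(r : Nat). succ r) 1))))). Nat) (\(ν : Vec Nat 5). 0)
  ~> refl (Pi (d : (\(ζ : Type0). ζ) (Vec Nat (succ (elimNat (\(g : Nat). Nat) 3 (\(α : Nat). \(γ : Nat). succ γ) 1)))). Nat) (\(r : Vec Nat 5). 0)
  ~> refl (Pi (d : Vec Nat (succ (elimNat (\(ζ : Nat). Nat) 3 (\(g : Nat). \(α : Nat). succ α) 1))). Nat) (\(γ : Vec Nat 5). 0)
  ~> refl (Pi (d : Vec Nat (succ ((\(ζ : Nat). \(g : Nat). succ g) 0 (elimNat (\(α : Nat). Nat) 3 (\(γ : Nat). \(r : Nat). succ r) 0)))). Nat) (\(ν : Vec Nat 5). 0)
  ~> refl (Pi (d : Vec Nat (succ ((\(ζ : Nat). succ ζ) (elimNat (\(g : Nat). Nat) 3 (\(α : Nat). \(γ : Nat). succ γ) 0)))). Nat) (\(r : Vec Nat 5). 0)
  ~> refl (Pi (d : Vec Nat (succ (succ (elimNat (\(ζ : Nat). Nat) 3 (\(g : Nat). \(α : Nat). succ α) 0)))). Nat) (\(γ : Vec Nat 5). 0)
  ~> refl (Pi (d : Vec Nat 5). Nat) (\(ζ : Vec Nat 5). 0)
inferred type:
  Eq (Pi (d : Vec Nat 5). Nat) (\(ζ : Vec Nat 5). 0) (\(g : Vec Nat 5). 0)


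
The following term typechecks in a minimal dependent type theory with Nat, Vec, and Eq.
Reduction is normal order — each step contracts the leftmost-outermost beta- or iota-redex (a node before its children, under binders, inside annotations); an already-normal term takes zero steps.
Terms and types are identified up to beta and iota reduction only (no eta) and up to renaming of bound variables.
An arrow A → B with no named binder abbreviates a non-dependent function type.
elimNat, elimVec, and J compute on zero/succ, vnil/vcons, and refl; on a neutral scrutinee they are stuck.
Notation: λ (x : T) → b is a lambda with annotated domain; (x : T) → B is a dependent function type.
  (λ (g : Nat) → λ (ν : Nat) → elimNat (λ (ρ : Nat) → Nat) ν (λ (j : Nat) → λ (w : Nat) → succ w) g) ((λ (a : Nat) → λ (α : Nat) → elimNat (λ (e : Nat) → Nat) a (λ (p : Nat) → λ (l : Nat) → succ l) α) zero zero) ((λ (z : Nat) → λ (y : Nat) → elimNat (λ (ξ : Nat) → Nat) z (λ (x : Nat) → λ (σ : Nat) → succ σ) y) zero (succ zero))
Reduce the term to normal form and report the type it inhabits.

reduced normal form:
  succ zero
type:
  Nat


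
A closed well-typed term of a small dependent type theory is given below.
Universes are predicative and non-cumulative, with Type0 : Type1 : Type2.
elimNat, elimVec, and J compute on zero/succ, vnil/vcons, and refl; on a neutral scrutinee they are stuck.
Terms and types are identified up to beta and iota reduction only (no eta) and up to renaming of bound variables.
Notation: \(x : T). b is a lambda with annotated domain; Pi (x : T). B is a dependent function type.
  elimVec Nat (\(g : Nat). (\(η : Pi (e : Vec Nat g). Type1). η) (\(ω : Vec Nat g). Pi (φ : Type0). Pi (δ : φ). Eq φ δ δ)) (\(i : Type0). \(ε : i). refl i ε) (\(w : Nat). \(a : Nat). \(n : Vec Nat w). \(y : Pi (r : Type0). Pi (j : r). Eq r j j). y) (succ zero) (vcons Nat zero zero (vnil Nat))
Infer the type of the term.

the term's type:
  Pi (g : Type0). Pi (η : g). Eq g η η


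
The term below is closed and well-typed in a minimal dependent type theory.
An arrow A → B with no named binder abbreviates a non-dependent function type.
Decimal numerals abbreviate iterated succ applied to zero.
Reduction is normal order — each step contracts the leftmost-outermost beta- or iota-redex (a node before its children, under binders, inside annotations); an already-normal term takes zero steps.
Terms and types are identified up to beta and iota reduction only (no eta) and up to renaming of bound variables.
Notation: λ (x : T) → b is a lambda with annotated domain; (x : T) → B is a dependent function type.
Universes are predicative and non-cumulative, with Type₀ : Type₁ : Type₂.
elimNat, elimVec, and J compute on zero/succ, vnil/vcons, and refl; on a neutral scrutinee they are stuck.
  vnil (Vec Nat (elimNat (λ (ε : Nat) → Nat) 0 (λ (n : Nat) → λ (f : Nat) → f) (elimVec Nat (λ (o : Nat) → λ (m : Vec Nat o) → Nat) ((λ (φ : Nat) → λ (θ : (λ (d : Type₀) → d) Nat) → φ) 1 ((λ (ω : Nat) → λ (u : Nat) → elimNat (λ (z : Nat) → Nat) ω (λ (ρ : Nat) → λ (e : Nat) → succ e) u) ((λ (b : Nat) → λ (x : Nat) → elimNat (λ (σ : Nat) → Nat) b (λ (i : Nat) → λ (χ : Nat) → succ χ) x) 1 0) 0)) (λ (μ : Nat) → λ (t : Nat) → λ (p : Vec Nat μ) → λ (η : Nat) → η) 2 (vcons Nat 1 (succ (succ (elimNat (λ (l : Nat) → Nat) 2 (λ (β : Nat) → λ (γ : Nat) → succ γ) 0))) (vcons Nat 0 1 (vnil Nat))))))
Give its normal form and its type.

resulting normal form:
  vnil (Vec Nat 0)
the term's type:
  Vec (Vec Nat 0) 0
observation: the leftmost-outermost redex is an elimVec iota-redex, and normalization takes 17 steps.


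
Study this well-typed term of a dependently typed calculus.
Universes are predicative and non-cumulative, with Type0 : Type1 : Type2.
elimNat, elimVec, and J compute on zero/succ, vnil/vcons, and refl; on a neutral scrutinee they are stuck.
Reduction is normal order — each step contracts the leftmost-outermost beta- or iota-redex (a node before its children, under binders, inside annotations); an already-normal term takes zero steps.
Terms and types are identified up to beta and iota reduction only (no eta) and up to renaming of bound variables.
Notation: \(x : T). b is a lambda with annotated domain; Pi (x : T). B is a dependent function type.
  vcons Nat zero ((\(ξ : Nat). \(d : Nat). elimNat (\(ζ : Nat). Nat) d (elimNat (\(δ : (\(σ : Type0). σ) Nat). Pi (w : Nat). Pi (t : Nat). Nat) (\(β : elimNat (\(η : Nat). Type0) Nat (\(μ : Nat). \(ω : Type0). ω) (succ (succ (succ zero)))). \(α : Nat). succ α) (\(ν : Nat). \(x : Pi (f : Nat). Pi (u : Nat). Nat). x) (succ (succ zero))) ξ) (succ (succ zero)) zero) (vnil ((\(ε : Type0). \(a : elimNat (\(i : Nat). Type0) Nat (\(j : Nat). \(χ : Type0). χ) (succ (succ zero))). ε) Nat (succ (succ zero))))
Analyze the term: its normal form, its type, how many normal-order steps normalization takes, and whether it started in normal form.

normal form:
  vcons Nat zero (succ (succ zero)) (vnil Nat)
the term's type:
  Vec Nat (succ zero)
normal-order step count: 25
term was already normal: no
first contracted redex: a beta-redex


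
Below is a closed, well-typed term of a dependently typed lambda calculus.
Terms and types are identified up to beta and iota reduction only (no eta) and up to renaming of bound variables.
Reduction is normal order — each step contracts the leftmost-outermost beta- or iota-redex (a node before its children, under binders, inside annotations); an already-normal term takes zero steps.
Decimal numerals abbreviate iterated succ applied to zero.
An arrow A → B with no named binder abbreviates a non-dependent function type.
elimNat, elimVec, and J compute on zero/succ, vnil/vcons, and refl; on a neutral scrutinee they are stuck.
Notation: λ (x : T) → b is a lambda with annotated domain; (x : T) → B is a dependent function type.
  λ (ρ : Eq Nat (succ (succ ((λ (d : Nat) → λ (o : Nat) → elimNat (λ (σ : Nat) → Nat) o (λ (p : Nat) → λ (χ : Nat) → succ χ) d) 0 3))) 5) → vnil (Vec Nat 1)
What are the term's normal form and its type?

resulting normal form:
  λ (ρ : Eq Nat 5 5) → vnil (Vec Nat 1)
type:
  Eq Nat 5 5 → Vec (Vec Nat 1) 0
observation: 3 normal-order steps normalize the term, beginning with a beta-redex.


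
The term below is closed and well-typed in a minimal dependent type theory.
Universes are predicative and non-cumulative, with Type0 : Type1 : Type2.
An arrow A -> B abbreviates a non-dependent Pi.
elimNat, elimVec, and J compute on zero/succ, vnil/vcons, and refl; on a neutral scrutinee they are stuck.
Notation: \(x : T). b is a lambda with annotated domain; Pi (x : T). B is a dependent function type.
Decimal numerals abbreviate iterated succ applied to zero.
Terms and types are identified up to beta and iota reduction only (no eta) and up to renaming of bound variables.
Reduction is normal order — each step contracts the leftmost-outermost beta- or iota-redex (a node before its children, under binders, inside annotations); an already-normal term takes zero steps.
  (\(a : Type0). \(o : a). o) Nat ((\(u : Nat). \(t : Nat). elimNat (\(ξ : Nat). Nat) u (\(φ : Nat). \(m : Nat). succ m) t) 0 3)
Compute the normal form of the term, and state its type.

normal form:
  3
type:
  Nat
observation: reduction starts at a beta-redex, and 14 normal-order steps reach the normal form.


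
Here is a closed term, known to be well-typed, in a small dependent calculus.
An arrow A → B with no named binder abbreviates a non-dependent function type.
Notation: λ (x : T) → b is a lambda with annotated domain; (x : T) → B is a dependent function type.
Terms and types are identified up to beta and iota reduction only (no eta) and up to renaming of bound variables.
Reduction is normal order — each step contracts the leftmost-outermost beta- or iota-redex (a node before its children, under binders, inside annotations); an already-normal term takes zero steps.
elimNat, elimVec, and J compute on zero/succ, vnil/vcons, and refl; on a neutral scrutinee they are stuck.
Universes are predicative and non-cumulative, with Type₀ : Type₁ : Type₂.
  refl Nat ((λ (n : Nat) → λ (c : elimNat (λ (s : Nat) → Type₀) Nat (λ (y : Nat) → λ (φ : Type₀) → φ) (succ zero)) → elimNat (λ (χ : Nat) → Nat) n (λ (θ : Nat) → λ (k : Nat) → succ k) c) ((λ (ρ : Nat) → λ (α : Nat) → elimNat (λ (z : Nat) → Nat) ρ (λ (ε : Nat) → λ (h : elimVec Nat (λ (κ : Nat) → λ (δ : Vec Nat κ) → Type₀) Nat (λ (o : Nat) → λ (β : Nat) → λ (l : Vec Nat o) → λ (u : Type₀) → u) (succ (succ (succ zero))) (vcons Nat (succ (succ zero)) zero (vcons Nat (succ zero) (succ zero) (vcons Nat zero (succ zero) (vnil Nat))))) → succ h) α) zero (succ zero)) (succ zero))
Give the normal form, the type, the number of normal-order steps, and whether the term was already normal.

reduced normal form:
  refl Nat (succ (succ zero))
type:
  Eq Nat (succ (succ zero)) (succ (succ zero))
normal-order step count: 12
already normal: no
first redex: a beta-redex


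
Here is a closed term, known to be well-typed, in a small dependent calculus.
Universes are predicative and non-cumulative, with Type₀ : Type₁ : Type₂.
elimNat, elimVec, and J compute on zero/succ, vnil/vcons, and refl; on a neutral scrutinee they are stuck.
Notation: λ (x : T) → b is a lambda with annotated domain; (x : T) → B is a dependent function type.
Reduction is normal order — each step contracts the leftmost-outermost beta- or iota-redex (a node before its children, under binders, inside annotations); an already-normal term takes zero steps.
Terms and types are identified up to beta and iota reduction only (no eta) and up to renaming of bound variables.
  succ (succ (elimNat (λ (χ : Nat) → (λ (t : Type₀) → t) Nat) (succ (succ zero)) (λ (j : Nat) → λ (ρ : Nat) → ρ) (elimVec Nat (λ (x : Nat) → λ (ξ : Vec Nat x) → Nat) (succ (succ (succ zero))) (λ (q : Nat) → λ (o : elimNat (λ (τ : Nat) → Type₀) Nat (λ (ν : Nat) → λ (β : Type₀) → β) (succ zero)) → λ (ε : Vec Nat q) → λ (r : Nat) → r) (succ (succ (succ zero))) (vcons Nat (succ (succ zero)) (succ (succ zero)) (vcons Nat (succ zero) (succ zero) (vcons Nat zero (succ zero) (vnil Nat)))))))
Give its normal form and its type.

reduced normal form:
  succ (succ (succ (succ zero)))
the term's type:
  Nat
observation: normalization takes exactly 27 steps under the normal-order strategy.


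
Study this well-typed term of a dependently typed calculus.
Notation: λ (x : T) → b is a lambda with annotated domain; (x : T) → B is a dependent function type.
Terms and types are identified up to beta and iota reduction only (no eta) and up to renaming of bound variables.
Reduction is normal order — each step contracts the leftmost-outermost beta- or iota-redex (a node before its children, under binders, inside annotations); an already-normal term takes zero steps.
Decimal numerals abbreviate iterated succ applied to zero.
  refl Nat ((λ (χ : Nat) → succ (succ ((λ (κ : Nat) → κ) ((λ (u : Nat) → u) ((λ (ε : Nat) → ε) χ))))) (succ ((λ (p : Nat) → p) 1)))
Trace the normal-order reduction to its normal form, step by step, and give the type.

normal-order reduction sequence:
  refl Nat ((λ (χ : Nat) → succ (succ ((λ (κ : Nat) → κ) ((λ (u : Nat) → u) ((λ (ε : Nat) → ε) χ))))) (succ ((λ (p : Nat) → p) 1)))
  ~> refl Nat (succ (succ ((λ (χ : Nat) → χ) ((λ (κ : Nat) → κ) ((λ (u : Nat) → u) (succ ((λ (ε : Nat) → ε) 1)))))))
  ~> refl Nat (succ (succ ((λ (χ : Nat) → χ) ((λ (κ : Nat) → κ) (succ ((λ (u : Nat) → u) 1))))))
  ~> refl Nat (succ (succ ((λ (χ : Nat) → χ) (succ ((λ (κ : Nat) → κ) 1)))))
  ~> refl Nat (succ (succ (succ ((λ (χ : Nat) → χ) 1))))
  ~> refl Nat 4
the term's type:
  Eq Nat 4 4


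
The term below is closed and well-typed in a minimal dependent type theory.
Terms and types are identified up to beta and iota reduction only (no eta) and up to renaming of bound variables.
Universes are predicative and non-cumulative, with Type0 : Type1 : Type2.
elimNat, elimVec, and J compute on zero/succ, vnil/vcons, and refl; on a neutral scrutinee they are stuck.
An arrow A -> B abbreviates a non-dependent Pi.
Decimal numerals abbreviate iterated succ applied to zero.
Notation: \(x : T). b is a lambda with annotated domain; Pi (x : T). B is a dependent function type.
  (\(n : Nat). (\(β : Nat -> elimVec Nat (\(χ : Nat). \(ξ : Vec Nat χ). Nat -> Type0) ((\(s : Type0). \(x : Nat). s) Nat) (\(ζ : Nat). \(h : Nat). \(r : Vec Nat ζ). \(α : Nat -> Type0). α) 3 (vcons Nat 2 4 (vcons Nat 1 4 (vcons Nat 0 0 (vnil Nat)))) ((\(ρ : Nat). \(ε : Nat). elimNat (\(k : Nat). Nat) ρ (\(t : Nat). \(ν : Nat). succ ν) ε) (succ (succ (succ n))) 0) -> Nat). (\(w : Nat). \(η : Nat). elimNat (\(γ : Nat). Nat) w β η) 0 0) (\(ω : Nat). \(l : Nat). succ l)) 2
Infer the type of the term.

type:
  Nat


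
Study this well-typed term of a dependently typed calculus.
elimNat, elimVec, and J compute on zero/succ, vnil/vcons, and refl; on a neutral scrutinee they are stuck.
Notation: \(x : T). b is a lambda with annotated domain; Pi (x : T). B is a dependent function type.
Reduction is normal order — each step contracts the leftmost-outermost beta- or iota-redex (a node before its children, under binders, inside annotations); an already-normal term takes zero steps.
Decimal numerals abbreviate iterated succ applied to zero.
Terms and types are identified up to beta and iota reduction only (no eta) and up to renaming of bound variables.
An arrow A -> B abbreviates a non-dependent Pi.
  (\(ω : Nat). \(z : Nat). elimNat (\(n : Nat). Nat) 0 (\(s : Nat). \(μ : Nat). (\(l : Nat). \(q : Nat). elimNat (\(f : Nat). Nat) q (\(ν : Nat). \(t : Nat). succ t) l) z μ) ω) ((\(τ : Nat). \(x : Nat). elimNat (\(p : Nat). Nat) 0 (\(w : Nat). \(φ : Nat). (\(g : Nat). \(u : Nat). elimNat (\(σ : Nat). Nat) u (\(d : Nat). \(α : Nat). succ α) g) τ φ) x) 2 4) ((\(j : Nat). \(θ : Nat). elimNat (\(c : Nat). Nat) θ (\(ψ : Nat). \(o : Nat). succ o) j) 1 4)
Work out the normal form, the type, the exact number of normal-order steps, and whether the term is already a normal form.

reduced normal form:
  40
inferred type:
  Nat
steps to reach normal form (normal order): 102
started in normal form: no
first contracted redex: a beta-redex


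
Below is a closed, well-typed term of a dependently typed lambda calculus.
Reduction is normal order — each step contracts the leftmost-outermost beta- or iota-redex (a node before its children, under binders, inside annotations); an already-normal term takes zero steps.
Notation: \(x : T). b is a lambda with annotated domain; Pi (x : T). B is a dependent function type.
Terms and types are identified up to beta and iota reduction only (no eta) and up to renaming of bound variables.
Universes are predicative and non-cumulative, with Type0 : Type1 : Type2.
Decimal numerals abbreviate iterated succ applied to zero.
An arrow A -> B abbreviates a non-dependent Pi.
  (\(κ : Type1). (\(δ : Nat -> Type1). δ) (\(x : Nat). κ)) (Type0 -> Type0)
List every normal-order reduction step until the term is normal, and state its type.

reduction (normal order):
  (\(κ : Type1). (\(δ : Nat -> Type1). δ) (\(x : Nat). κ)) (Type0 -> Type0)
  ~> (\(κ : Nat -> Type1). κ) (\(δ : Nat). Type0 -> Type0)
  ~> \(κ : Nat). Type0 -> Type0
the term's type:
  Nat -> Type1


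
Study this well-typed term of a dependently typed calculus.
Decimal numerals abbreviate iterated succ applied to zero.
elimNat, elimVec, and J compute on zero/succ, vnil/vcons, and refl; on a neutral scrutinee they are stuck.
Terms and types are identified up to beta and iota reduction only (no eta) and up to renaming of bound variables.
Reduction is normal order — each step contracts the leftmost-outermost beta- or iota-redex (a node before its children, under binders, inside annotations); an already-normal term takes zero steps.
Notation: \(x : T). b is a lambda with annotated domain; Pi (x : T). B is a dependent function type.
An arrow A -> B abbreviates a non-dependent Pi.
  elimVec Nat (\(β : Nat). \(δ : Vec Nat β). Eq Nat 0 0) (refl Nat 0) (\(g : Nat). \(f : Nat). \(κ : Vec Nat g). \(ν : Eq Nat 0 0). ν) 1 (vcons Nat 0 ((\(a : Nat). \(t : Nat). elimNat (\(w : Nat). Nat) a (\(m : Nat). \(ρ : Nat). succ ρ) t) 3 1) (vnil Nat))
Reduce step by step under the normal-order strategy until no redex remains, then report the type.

normal-order reduction sequence:
  elimVec Nat (\(β : Nat). \(δ : Vec Nat β). Eq Nat 0 0) (refl Nat 0) (\(g : Nat). \(f : Nat). \(κ : Vec Nat g). \(ν : Eq Nat 0 0). ν) 1 (vcons Nat 0 ((\(a : Nat). \(t : Nat). elimNat (\(w : Nat). Nat) a (\(m : Nat). \(ρ : Nat). succ ρ) t) 3 1) (vnil Nat))
  ~> (\(β : Nat). \(δ : Nat). \(g : Vec Nat β). \(f : Eq Nat 0 0). f) 0 ((\(κ : Nat). \(ν : Nat). elimNat (\(a : Nat). Nat) κ (\(t : Nat). \(w : Nat). succ w) ν) 3 1) (vnil Nat) (elimVec Nat (\(m : Nat). \(ρ : Vec Nat m). Eq Nat 0 0) (refl Nat 0) (\(ξ : Nat). \(γ : Nat). \(α : Vec Nat ξ). \(ζ : Eq Nat 0 0). ζ) 0 (vnil Nat))
  ~> (\(β : Nat). \(δ : Vec Nat 0). \(g : Eq Nat 0 0). g) ((\(f : Nat). \(κ : Nat). elimNat (\(ν : Nat). Nat) f (\(a : Nat). \(t : Nat). succ t) κ) 3 1) (vnil Nat) (elimVec Nat (\(w : Nat). \(m : Vec Nat w). Eq Nat 0 0) (refl Nat 0) (\(ρ : Nat). \(ξ : Nat). \(γ : Vec Nat ρ). \(α : Eq Nat 0 0). α) 0 (vnil Nat))
  ~> (\(β : Vec Nat 0). \(δ : Eq Nat 0 0). δ) (vnil Nat) (elimVec Nat (\(g : Nat). \(f : Vec Nat g). Eq Nat 0 0) (refl Nat 0) (\(κ : Nat). \(ν : Nat). \(a : Vec Nat κ). \(t : Eq Nat 0 0). t) 0 (vnil Nat))
  ~> (\(β : Eq Nat 0 0). β) (elimVec Nat (\(δ : Nat). \(g : Vec Nat δ). Eq Nat 0 0) (refl Nat 0) (\(f : Nat). \(κ : Nat). \(ν : Vec Nat f). \(a : Eq Nat 0 0). a) 0 (vnil Nat))
  ~> elimVec Nat (\(β : Nat). \(δ : Vec Nat β). Eq Nat 0 0) (refl Nat 0) (\(g : Nat). \(f : Nat). \(κ : Vec Nat g). \(ν : Eq Nat 0 0). ν) 0 (vnil Nat)
  ~> refl Nat 0
type:
  Eq Nat 0 0


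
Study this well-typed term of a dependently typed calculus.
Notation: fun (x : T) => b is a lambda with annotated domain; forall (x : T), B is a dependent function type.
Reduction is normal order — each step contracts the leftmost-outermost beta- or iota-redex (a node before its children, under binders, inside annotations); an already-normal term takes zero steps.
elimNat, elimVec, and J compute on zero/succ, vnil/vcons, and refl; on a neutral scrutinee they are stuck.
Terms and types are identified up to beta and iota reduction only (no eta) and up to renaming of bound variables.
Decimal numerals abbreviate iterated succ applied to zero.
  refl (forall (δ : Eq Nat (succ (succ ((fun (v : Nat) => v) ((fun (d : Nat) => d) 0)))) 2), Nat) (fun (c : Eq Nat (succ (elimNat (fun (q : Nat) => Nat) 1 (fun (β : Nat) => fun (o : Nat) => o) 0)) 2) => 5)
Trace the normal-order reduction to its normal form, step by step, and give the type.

normal-order reduction:
  refl (forall (δ : Eq Nat (succ (succ ((fun (v : Nat) => v) ((fun (d : Nat) => d) 0)))) 2), Nat) (fun (c : Eq Nat (succ (elimNat (fun (q : Nat) => Nat) 1 (fun (β : Nat) => fun (o : Nat) => o) 0)) 2) => 5)
  ~> refl (forall (δ : Eq Nat (succ (succ ((fun (v : Nat) => v) 0))) 2), Nat) (fun (d : Eq Nat (succ (elimNat (fun (c : Nat) => Nat) 1 (fun (q : Nat) => fun (β : Nat) => β) 0)) 2) => 5)
  ~> refl (forall (δ : Eq Nat 2 2), Nat) (fun (v : Eq Nat (succ (elimNat (fun (d : Nat) => Nat) 1 (fun (c : Nat) => fun (q : Nat) => q) 0)) 2) => 5)
  ~> refl (forall (δ : Eq Nat 2 2), Nat) (fun (v : Eq Nat 2 2) => 5)
inferred type:
  Eq (forall (δ : Eq Nat 2 2), Nat) (fun (v : Eq Nat 2 2) => 5) (fun (d : Eq Nat 2 2) => 5)


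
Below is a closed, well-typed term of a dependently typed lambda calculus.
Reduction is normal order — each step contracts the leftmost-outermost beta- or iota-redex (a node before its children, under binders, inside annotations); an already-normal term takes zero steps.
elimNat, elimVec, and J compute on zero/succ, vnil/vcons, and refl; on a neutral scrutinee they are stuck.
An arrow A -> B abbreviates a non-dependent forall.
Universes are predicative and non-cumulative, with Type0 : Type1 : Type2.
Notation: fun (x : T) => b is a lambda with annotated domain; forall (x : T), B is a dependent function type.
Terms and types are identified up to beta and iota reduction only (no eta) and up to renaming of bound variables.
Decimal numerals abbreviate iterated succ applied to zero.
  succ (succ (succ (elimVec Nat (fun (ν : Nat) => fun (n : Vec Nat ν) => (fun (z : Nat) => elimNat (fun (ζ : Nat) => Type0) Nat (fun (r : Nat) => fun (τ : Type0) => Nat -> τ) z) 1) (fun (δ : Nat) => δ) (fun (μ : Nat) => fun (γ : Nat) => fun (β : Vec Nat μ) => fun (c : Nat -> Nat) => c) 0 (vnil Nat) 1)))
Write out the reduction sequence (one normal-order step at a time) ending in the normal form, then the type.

normal-order reduction sequence:
  succ (succ (succ (elimVec Nat (fun (ν : Nat) => fun (n : Vec Nat ν) => (fun (z : Nat) => elimNat (fun (ζ : Nat) => Type0) Nat (fun (r : Nat) => fun (τ : Type0) => Nat -> τ) z) 1) (fun (δ : Nat) => δ) (fun (μ : Nat) => fun (γ : Nat) => fun (β : Vec Nat μ) => fun (c : Nat -> Nat) => c) 0 (vnil Nat) 1)))
  ~> succ (succ (succ ((fun (ν : Nat) => ν) 1)))
  ~> 4
the term's type:
  Nat


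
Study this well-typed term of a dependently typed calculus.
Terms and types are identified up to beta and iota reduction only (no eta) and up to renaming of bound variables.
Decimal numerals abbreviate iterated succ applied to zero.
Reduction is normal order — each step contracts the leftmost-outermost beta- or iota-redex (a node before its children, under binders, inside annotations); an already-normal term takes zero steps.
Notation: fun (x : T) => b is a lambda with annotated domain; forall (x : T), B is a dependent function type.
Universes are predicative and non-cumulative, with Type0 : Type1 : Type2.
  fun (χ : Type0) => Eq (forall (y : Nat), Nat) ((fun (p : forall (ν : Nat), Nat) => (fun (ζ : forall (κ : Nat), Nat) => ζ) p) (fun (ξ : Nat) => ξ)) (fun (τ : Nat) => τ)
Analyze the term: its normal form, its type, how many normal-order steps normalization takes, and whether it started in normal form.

reduced normal form:
  fun (χ : Type0) => Eq (forall (y : Nat), Nat) (fun (p : Nat) => p) (fun (ν : Nat) => ν)
type:
  forall (χ : Type0), Type0
steps to reach normal form (normal order): 2
term was already normal: no
first contracted redex: a beta-redex


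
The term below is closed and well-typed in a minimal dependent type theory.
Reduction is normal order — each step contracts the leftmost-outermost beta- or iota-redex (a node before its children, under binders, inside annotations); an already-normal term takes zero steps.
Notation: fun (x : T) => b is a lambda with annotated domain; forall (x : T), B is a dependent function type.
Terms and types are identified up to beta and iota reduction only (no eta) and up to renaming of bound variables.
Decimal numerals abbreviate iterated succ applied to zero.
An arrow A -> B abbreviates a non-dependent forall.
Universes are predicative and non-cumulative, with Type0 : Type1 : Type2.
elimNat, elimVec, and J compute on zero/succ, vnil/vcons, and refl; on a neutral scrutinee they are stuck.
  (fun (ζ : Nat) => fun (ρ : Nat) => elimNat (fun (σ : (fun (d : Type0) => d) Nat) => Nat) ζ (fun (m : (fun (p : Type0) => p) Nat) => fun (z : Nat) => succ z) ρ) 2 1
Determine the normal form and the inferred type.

normal form:
  3
the term's type:
  Nat


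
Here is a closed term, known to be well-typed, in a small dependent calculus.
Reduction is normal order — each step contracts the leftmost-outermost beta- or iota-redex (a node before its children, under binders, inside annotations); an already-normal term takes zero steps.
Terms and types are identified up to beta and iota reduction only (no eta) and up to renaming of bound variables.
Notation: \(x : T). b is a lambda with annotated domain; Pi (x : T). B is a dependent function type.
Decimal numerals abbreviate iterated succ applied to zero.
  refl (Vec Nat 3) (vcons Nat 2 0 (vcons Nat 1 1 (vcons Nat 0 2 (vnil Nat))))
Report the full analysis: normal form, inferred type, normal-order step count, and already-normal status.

reduced normal form:
  refl (Vec Nat 3) (vcons Nat 2 0 (vcons Nat 1 1 (vcons Nat 0 2 (vnil Nat))))
type:
  Eq (Vec Nat 3) (vcons Nat 2 0 (vcons Nat 1 1 (vcons Nat 0 2 (vnil Nat)))) (vcons Nat 2 0 (vcons Nat 1 1 (vcons Nat 0 2 (vnil Nat))))
reduction steps (normal order): 0
already normal: yes


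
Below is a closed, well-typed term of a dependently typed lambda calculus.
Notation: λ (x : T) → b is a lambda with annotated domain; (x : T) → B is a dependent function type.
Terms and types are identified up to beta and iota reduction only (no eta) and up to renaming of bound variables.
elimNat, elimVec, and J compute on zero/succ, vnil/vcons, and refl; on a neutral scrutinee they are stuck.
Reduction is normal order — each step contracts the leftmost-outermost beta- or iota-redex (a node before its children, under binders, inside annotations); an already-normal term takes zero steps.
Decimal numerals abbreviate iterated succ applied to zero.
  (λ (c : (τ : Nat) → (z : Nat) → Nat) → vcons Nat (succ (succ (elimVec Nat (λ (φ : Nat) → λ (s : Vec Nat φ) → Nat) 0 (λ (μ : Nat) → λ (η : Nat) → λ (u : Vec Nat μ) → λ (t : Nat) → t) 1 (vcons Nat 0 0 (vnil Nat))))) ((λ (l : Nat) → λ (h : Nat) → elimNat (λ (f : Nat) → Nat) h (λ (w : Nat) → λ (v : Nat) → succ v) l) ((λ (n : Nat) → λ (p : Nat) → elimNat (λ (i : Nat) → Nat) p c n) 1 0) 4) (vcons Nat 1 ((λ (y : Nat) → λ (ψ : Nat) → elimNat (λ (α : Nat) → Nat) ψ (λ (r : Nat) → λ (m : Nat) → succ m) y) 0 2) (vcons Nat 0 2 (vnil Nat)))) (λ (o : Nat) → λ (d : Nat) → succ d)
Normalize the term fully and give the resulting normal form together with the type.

reduced normal form:
  vcons Nat 2 5 (vcons Nat 1 2 (vcons Nat 0 2 (vnil Nat)))
the term's type:
  Vec Nat 3


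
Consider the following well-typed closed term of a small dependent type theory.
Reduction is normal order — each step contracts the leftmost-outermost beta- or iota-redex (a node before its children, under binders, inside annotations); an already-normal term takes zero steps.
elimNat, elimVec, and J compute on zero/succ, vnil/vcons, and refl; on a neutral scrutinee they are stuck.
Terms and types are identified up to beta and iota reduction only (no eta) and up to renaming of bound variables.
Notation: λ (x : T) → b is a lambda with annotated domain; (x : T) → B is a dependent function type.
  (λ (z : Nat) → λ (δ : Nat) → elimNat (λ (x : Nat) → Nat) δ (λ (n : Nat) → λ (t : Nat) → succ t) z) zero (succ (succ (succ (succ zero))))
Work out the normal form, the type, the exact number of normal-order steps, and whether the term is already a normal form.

reduced normal form:
  succ (succ (succ (succ zero)))
type:
  Nat
steps to reach normal form (normal order): 3
term was already normal: no
first contracted redex: a beta-redex


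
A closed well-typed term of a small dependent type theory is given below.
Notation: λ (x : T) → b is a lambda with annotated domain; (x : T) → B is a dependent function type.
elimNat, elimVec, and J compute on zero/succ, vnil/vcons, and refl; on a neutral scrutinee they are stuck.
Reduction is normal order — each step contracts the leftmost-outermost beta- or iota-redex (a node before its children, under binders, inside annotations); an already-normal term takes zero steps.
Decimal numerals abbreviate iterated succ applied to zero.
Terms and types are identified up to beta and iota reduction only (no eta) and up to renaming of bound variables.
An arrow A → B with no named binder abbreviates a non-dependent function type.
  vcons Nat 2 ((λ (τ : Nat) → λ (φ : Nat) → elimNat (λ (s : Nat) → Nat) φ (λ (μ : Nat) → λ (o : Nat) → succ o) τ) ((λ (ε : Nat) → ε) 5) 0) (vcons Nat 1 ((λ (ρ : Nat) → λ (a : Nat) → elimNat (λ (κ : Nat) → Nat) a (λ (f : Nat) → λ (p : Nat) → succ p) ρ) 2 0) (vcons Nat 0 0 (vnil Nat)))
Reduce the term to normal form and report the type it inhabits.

resulting normal form:
  vcons Nat 2 5 (vcons Nat 1 2 (vcons Nat 0 0 (vnil Nat)))
inferred type:
  Vec Nat 3
observation: the leftmost-outermost redex is a beta-redex, and normalization takes 28 steps.


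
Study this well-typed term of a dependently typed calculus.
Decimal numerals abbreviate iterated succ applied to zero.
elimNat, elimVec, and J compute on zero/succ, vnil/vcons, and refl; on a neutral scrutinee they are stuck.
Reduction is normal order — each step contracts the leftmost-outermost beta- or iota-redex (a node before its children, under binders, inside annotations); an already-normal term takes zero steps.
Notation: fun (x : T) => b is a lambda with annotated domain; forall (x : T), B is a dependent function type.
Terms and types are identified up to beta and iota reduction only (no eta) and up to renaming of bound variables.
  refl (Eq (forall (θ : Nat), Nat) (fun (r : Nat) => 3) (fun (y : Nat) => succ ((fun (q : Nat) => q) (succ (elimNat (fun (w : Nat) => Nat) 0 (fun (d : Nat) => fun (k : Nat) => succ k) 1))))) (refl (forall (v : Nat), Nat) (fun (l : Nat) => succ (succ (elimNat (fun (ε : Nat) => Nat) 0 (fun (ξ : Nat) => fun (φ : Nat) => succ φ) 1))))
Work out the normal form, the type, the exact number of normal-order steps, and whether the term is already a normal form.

normal form:
  refl (Eq (forall (θ : Nat), Nat) (fun (r : Nat) => 3) (fun (y : Nat) => 3)) (refl (forall (q : Nat), Nat) (fun (w : Nat) => 3))
inferred type:
  Eq (Eq (forall (θ : Nat), Nat) (fun (r : Nat) => 3) (fun (y : Nat) => 3)) (refl (forall (q : Nat), Nat) (fun (w : Nat) => 3)) (refl (forall (d : Nat), Nat) (fun (k : Nat) => 3))
reduction steps (normal order): 9
already normal: no
first redex: a beta-redex


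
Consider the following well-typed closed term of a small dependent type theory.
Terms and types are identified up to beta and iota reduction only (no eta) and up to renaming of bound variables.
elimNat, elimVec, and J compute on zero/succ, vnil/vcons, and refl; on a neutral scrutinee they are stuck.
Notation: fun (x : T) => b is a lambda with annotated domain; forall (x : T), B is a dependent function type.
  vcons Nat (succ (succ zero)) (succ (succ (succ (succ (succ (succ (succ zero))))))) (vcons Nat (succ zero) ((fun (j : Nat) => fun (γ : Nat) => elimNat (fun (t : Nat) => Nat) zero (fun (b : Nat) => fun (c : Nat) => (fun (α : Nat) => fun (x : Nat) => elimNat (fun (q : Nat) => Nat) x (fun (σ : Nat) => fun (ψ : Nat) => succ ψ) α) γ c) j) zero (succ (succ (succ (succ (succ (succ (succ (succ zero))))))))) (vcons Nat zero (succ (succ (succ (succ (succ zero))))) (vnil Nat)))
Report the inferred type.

type:
  Vec Nat (succ (succ (succ zero)))


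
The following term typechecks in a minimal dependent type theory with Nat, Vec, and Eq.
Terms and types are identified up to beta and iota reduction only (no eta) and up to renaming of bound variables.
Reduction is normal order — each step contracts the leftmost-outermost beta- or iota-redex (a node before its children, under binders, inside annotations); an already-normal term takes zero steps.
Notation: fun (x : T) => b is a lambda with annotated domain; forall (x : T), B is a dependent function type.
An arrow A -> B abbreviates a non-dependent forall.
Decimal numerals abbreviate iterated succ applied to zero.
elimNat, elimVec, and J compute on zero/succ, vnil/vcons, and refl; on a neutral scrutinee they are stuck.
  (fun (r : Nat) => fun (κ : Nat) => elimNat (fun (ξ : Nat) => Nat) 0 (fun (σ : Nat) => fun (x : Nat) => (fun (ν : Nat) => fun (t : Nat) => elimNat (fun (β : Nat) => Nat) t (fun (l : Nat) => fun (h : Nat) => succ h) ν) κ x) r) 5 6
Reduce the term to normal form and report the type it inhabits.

reduced normal form:
  30
the term's type:
  Nat
observation: reduction starts at a beta-redex, and 123 normal-order steps reach the normal form.
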